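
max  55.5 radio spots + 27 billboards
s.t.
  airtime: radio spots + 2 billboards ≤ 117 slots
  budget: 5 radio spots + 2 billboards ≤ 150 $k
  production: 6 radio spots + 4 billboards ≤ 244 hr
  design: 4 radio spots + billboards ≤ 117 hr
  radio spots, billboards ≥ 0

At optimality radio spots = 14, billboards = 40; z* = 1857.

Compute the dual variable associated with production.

At the optimum: airtime uses 94 of 117 (slack = 23); budget uses 150 of 150 (binding); production uses 244 of 244 (binding); design uses 96 of 117 (slack = 21).
Since airtime, design are not tight, their duals are 0.
Dual feasibility on the basic columns requires 5·y_budget + 6·y_production = 55.5, 2·y_budget + 4·y_production = 27.
This yields shadow prices y_budget = 7.5, y_production = 3.
Shadow price of production = 3.

3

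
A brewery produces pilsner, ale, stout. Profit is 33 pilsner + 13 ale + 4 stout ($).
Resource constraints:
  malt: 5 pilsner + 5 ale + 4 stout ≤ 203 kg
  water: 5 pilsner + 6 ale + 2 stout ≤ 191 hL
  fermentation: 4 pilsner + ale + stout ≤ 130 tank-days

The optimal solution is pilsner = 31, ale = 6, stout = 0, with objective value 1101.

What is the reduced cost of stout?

-5

At the optimum: malt uses 185 of 203 (slack = 18); water uses 191 of 191 (binding); fermentation uses 130 of 130 (binding).
By complementary slackness, y = 0 for the non-binding constraint.
From A_Bᵀ y = c: 5·y_water + 4·y_fermentation = 33; 6·y_water + 1·y_fermentation = 13.
→ y_water = 1 and y_fermentation = 7.
Reduced cost of stout: c₃ − yᵀa₃ = 4 − (1·2 + 7·1) = 4 − 9 = -5.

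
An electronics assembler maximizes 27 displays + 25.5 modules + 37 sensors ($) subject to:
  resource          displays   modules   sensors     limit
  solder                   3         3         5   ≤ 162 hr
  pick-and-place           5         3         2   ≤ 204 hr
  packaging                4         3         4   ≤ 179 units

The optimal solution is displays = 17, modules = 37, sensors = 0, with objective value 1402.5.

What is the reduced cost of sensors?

-4

At the optimum: solder uses 162 of 162 (binding); pick-and-place uses 196 of 204 (slack = 8); packaging uses 179 of 179 (binding).
Slack constraints have shadow price 0 (complementary slackness).
The binding rows give the dual system: 3·y_solder + 4·y_packaging = 27 and 3·y_solder + 3·y_packaging = 25.5.
→ y_solder = 7 and y_packaging = 1.5.
Reduced cost of sensors: c₃ − yᵀa₃ = 37 − (7·5 + 1.5·4) = 37 − 41 = -4.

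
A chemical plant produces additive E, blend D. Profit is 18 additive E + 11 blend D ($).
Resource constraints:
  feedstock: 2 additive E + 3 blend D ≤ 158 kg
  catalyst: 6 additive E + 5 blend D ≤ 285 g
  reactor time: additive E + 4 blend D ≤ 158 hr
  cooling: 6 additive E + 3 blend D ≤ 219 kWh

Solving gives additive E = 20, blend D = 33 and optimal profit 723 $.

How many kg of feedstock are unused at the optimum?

feedstock used = 2·20 + 3·33 = 139; slack = 158 − 139 = 19.

19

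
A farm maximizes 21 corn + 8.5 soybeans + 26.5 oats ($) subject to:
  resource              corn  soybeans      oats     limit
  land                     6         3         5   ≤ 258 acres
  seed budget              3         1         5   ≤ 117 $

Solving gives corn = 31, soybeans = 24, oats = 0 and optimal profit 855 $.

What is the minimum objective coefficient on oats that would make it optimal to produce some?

Both land and seed budget are binding at x*.
Dual feasibility on the basic columns requires 6·y_land + 3·y_seed budget = 21, 3·y_land + 1·y_seed budget = 8.5.
Solving: y_land = 1.5, y_seed budget = 4.
oats enters the basis when its profit ≥ yᵀa₃ = 1.5·5 + 4·5 = 27.5.

27.5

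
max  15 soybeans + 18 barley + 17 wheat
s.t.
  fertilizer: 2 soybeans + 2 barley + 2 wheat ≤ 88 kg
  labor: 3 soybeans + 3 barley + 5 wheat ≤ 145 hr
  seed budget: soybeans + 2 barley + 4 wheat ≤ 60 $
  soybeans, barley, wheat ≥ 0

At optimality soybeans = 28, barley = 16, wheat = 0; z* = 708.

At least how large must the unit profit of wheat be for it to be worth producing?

24

Check each constraint at x*: fertilizer 88/88 (tight); labor 132/145 (slack 13); seed budget 60/60 (tight).
Since labor is not tight, its dual is 0.
From A_Bᵀ y = c: 2·y_fertilizer + 1·y_seed budget = 15; 2·y_fertilizer + 2·y_seed budget = 18.
This yields shadow prices y_fertilizer = 6, y_seed budget = 3.
wheat enters the basis when its profit ≥ yᵀa₃ = 6·2 + 3·4 = 24.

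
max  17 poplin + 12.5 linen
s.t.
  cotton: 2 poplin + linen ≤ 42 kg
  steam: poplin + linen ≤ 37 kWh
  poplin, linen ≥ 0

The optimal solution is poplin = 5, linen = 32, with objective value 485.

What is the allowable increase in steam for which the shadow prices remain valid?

5

Binding constraints: cotton, steam. The basis is B = [[2,1],[1,1]] with det 1.
Per unit increase in steam, x* moves by d = (-1, 2).
The basis stays optimal until poplin reaches 0; allowable increase = 5 kWh.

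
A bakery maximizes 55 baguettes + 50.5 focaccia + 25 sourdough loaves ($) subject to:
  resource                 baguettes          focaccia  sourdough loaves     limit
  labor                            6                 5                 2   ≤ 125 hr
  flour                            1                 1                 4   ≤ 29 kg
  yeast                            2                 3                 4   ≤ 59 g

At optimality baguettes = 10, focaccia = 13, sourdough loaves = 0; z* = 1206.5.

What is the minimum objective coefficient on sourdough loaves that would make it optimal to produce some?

At the optimum: labor uses 125 of 125 (binding); flour uses 23 of 29 (slack = 6); yeast uses 59 of 59 (binding).
Since flour is not tight, its dual is 0.
The binding rows give the dual system: 6·y_labor + 2·y_yeast = 55 and 5·y_labor + 3·y_yeast = 50.5.
Solving: y_labor = 8, y_yeast = 3.5.
sourdough loaves enters the basis when its profit ≥ yᵀa₃ = 8·2 + 3.5·4 = 30.

30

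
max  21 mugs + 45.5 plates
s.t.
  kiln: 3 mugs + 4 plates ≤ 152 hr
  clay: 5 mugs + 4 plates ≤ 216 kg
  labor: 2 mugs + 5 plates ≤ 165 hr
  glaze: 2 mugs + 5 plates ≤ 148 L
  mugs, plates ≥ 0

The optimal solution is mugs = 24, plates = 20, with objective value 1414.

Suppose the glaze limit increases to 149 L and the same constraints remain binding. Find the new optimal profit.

Check each constraint at x*: kiln 152/152 (tight); clay 200/216 (slack 16); labor 148/165 (slack 17); glaze 148/148 (tight).
By complementary slackness, y = 0 for the non-binding constraints.
The binding rows give the dual system: 3·y_kiln + 2·y_glaze = 21 and 4·y_kiln + 5·y_glaze = 45.5.
Solving: y_kiln = 2, y_glaze = 7.5.
Δz = y_glaze·Δb = 7.5 × (1) = 7.5, so new z* = 1414 + 7.5 = 1421.5.

1421.5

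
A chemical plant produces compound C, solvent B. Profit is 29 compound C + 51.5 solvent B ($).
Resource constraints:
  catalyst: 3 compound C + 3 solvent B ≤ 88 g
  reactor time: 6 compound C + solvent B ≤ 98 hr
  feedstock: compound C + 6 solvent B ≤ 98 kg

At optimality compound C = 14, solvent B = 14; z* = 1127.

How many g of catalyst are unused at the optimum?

catalyst used = 3·14 + 3·14 = 84; slack = 88 − 84 = 4.

4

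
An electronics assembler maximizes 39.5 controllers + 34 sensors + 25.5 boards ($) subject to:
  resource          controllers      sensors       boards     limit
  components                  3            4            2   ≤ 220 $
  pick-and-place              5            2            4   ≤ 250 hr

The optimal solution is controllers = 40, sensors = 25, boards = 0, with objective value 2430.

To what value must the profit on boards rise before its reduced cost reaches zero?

Check each constraint at x*: components 220/220 (tight); pick-and-place 250/250 (tight).
Dual feasibility on the basic columns requires 3·y_components + 5·y_pick-and-place = 39.5, 4·y_components + 2·y_pick-and-place = 34.
Solving: y_components = 6.5, y_pick-and-place = 4.
boards enters the basis when its profit ≥ yᵀa₃ = 6.5·2 + 4·4 = 29.

29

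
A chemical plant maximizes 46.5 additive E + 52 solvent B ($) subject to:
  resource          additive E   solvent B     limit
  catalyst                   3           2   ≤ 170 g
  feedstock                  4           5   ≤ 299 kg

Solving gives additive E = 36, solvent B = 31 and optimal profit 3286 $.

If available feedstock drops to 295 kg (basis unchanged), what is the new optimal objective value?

Check each constraint at x*: catalyst 170/170 (tight); feedstock 299/299 (tight).
The binding rows give the dual system: 3·y_catalyst + 4·y_feedstock = 46.5 and 2·y_catalyst + 5·y_feedstock = 52.
→ y_catalyst = 3.5 and y_feedstock = 9.
Δz = y_feedstock·Δb = 9 × (-4) = -36, so new z* = 3286 − 36 = 3250.

3250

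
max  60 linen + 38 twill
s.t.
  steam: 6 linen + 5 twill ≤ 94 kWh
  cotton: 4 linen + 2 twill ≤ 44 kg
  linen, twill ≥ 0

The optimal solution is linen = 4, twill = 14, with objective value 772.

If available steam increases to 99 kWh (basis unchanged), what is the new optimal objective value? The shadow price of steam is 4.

Δb = 5, so new z* = 772 + (4)·(5) = 772 + 20 = 792.

792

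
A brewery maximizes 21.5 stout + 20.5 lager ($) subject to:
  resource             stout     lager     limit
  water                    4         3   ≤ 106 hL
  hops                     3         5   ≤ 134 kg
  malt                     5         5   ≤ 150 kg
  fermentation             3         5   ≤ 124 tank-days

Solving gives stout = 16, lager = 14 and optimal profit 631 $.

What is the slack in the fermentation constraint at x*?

fermentation used = 3·16 + 5·14 = 118; slack = 124 − 118 = 6.

6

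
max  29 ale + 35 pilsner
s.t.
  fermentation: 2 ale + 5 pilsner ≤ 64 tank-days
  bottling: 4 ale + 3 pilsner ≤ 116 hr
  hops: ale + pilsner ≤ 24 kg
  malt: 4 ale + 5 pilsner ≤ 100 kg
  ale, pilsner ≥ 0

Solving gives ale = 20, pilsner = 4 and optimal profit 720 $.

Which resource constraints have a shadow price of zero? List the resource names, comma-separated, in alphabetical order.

fermentation: 60/64 (slack 4)
bottling: 92/116 (slack 24)
hops: 24/24 (binding)
malt: 100/100 (binding)
By complementary slackness, a constraint with positive slack has shadow price 0 → bottling, fermentation.

bottling, fermentation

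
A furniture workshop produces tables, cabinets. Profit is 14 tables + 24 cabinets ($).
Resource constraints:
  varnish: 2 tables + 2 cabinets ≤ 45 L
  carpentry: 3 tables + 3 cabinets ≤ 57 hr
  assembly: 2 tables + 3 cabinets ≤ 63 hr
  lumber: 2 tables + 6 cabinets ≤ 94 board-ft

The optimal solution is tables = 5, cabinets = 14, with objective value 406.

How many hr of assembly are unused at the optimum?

assembly used = 2·5 + 3·14 = 52; slack = 63 − 52 = 11.

11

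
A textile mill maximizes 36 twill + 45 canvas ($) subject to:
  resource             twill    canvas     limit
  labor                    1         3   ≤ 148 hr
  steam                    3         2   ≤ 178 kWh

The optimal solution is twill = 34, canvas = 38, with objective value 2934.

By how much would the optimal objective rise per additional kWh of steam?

9

Check each constraint at x*: labor 148/148 (tight); steam 178/178 (tight).
The binding rows give the dual system: 1·y_labor + 3·y_steam = 36 and 3·y_labor + 2·y_steam = 45.
Solving: y_labor = 9, y_steam = 9.
Shadow price of steam = 9.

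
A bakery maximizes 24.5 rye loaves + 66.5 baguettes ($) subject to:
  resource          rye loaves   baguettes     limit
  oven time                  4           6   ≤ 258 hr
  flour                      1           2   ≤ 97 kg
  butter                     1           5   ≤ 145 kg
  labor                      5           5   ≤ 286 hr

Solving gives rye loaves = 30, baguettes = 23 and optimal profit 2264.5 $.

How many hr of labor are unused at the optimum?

21

labor used = 5·30 + 5·23 = 265; slack = 286 − 265 = 21.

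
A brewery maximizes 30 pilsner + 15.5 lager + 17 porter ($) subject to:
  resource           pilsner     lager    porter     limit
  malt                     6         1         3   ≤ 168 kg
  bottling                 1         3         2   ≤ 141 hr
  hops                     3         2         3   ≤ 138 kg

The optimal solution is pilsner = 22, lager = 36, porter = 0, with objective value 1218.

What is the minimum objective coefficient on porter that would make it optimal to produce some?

25.5

Check each constraint at x*: malt 168/168 (tight); bottling 130/141 (slack 11); hops 138/138 (tight).
By complementary slackness, y = 0 for the non-binding constraint.
The binding rows give the dual system: 6·y_malt + 3·y_hops = 30 and 1·y_malt + 2·y_hops = 15.5.
→ y_malt = 1.5 and y_hops = 7.
porter enters the basis when its profit ≥ yᵀa₃ = 1.5·3 + 7·3 = 25.5.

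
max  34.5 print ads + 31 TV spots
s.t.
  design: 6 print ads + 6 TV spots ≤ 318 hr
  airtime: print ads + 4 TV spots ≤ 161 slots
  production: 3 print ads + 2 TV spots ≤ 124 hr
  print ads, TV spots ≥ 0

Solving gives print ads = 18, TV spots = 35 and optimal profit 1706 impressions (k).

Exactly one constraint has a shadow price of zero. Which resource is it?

airtime

design: 318/318 (binding)
airtime: 158/161 (slack 3)
production: 124/124 (binding)
By complementary slackness, a constraint with positive slack has shadow price 0 → airtime.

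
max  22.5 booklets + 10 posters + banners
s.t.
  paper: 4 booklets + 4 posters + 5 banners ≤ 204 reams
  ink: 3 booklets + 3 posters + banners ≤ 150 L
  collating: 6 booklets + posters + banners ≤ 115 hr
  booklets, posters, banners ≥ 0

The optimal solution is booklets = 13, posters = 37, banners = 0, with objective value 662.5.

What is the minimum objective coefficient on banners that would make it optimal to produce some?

5

Check each constraint at x*: paper 200/204 (slack 4); ink 150/150 (tight); collating 115/115 (tight).
Slack constraints have shadow price 0 (complementary slackness).
From A_Bᵀ y = c: 3·y_ink + 6·y_collating = 22.5; 3·y_ink + 1·y_collating = 10.
→ y_ink = 2.5 and y_collating = 2.5.
banners enters the basis when its profit ≥ yᵀa₃ = 2.5·1 + 2.5·1 = 5.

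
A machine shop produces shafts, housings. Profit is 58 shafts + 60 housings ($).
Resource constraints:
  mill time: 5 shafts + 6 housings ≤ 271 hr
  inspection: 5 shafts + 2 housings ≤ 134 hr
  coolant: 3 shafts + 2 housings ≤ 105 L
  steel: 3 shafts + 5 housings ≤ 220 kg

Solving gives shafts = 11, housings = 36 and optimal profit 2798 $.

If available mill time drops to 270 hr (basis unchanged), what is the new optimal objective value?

At the optimum: mill time uses 271 of 271 (binding); inspection uses 127 of 134 (slack = 7); coolant uses 105 of 105 (binding); steel uses 213 of 220 (slack = 7).
By complementary slackness, y = 0 for the non-binding constraints.
From A_Bᵀ y = c: 5·y_mill time + 3·y_coolant = 58; 6·y_mill time + 2·y_coolant = 60.
→ y_mill time = 8 and y_coolant = 6.
Δz = y_mill time·Δb = 8 × (-1) = -8, so new z* = 2798 − 8 = 2790.

2790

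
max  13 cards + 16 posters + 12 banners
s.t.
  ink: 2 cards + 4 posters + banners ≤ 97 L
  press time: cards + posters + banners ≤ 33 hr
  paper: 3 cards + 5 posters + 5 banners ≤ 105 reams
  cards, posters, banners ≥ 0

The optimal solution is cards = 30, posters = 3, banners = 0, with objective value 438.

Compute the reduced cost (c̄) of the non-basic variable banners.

-4

Binding: press time and paper. Non-binding: ink (25 unused).
By complementary slackness, y = 0 for the non-binding constraint.
Dual feasibility on the basic columns requires 1·y_press time + 3·y_paper = 13, 1·y_press time + 5·y_paper = 16.
This yields shadow prices y_press time = 8.5, y_paper = 1.5.
Reduced cost of banners: c₃ − yᵀa₃ = 12 − (8.5·1 + 1.5·5) = 12 − 16 = -4.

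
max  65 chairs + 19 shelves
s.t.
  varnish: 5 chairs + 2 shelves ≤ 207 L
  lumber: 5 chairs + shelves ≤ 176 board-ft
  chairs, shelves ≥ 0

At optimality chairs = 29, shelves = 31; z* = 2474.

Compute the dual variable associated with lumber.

At the optimum: varnish uses 207 of 207 (binding); lumber uses 176 of 176 (binding).
The binding rows give the dual system: 5·y_varnish + 5·y_lumber = 65 and 2·y_varnish + 1·y_lumber = 19.
→ y_varnish = 6 and y_lumber = 7.
Shadow price of lumber = 7.

7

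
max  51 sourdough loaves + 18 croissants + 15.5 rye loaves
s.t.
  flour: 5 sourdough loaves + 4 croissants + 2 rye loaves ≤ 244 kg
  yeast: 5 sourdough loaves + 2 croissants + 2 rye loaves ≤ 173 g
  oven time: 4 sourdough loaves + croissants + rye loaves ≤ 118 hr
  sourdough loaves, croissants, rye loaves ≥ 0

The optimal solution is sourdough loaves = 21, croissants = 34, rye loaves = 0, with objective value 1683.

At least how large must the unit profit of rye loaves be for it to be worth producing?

18

At the optimum: flour uses 241 of 244 (slack = 3); yeast uses 173 of 173 (binding); oven time uses 118 of 118 (binding).
Slack constraints have shadow price 0 (complementary slackness).
The binding rows give the dual system: 5·y_yeast + 4·y_oven time = 51 and 2·y_yeast + 1·y_oven time = 18.
This yields shadow prices y_yeast = 7, y_oven time = 4.
rye loaves enters the basis when its profit ≥ yᵀa₃ = 7·2 + 4·1 = 18.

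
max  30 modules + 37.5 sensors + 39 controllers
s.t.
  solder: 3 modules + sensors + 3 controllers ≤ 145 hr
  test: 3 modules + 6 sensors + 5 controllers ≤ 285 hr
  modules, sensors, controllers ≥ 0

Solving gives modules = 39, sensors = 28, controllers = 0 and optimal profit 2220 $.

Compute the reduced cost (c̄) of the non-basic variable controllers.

-2

Check each constraint at x*: solder 145/145 (tight); test 285/285 (tight).
From A_Bᵀ y = c: 3·y_solder + 3·y_test = 30; 1·y_solder + 6·y_test = 37.5.
This yields shadow prices y_solder = 4.5, y_test = 5.5.
Reduced cost of controllers: c₃ − yᵀa₃ = 39 − (4.5·3 + 5.5·5) = 39 − 41 = -2.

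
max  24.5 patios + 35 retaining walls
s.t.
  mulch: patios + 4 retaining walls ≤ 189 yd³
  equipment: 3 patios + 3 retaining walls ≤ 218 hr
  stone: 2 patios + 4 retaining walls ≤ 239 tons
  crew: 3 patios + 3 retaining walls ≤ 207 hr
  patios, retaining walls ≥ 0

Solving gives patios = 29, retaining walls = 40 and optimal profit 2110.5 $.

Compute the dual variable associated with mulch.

3.5

Binding: mulch and crew. Non-binding: equipment (11 unused), stone (21 unused).
By complementary slackness, y = 0 for the non-binding constraints.
Dual feasibility on the basic columns requires 1·y_mulch + 3·y_crew = 24.5, 4·y_mulch + 3·y_crew = 35.
Solving: y_mulch = 3.5, y_crew = 7.
Shadow price of mulch = 3.5.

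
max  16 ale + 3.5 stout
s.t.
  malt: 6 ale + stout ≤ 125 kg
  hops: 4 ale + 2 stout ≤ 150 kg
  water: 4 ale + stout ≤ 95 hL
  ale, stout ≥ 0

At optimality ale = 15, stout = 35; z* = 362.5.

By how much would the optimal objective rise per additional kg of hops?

0

At the optimum: malt uses 125 of 125 (binding); hops uses 130 of 150 (slack = 20); water uses 95 of 95 (binding).
Slack constraints have shadow price 0 (complementary slackness).
Dual feasibility on the basic columns requires 6·y_malt + 4·y_water = 16, 1·y_malt + 1·y_water = 3.5.
→ y_malt = 1 and y_water = 2.5.
Shadow price of hops = 0.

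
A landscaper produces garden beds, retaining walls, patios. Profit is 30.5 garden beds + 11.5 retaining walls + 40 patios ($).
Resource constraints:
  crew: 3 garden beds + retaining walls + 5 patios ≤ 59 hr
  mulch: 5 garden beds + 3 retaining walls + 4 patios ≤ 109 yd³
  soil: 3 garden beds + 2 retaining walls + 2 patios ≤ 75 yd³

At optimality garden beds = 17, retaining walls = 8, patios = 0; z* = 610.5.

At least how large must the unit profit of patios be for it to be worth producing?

Check each constraint at x*: crew 59/59 (tight); mulch 109/109 (tight); soil 67/75 (slack 8).
Slack constraints have shadow price 0 (complementary slackness).
Dual feasibility on the basic columns requires 3·y_crew + 5·y_mulch = 30.5, 1·y_crew + 3·y_mulch = 11.5.
This yields shadow prices y_crew = 8.5, y_mulch = 1.
patios enters the basis when its profit ≥ yᵀa₃ = 8.5·5 + 1·4 = 46.5.

46.5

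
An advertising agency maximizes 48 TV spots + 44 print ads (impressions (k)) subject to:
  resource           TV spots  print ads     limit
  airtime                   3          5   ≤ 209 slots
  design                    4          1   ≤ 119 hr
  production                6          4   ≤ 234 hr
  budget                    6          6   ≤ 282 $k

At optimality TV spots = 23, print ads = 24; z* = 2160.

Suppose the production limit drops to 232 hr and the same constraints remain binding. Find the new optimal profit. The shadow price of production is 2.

2156

Δb = -2, so new z* = 2160 + (2)·(-2) = 2160 − 4 = 2156.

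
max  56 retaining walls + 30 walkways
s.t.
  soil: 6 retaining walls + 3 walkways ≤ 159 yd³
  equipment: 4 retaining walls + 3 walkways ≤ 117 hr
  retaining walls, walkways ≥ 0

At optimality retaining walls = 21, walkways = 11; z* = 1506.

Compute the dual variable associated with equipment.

2

At the optimum: soil uses 159 of 159 (binding); equipment uses 117 of 117 (binding).
From A_Bᵀ y = c: 6·y_soil + 4·y_equipment = 56; 3·y_soil + 3·y_equipment = 30.
This yields shadow prices y_soil = 8, y_equipment = 2.
Shadow price of equipment = 2.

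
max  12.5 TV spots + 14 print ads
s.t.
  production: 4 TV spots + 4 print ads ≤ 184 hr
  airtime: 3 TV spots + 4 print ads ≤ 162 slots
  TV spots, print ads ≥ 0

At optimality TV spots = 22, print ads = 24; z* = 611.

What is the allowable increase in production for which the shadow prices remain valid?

32

Binding constraints: production, airtime. The basis is B = [[4,4],[3,4]] with det 4.
Per unit increase in production, x* moves by d = (1, -0.75).
The basis stays optimal until print ads reaches 0; allowable increase = 32 hr.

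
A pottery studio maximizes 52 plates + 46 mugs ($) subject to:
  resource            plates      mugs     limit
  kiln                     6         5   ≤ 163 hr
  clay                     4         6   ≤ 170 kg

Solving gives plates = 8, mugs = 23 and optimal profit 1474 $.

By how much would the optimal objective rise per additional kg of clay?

1

At the optimum: kiln uses 163 of 163 (binding); clay uses 170 of 170 (binding).
The binding rows give the dual system: 6·y_kiln + 4·y_clay = 52 and 5·y_kiln + 6·y_clay = 46.
→ y_kiln = 8 and y_clay = 1.
Shadow price of clay = 1.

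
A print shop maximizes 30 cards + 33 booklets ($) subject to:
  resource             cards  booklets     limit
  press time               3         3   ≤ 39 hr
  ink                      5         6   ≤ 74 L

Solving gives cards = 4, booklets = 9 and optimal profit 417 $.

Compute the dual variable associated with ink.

Both press time and ink are binding at x*.
Dual feasibility on the basic columns requires 3·y_press time + 5·y_ink = 30, 3·y_press time + 6·y_ink = 33.
This yields shadow prices y_press time = 5, y_ink = 3.
Shadow price of ink = 3.

3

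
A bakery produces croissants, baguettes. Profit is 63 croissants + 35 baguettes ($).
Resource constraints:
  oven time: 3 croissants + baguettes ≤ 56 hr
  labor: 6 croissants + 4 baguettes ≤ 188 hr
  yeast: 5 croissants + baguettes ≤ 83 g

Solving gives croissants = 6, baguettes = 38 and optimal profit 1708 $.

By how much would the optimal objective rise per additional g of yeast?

Binding: oven time and labor. Non-binding: yeast (15 unused).
By complementary slackness, y = 0 for the non-binding constraint.
The binding rows give the dual system: 3·y_oven time + 6·y_labor = 63 and 1·y_oven time + 4·y_labor = 35.
This yields shadow prices y_oven time = 7, y_labor = 7.
Shadow price of yeast = 0.

0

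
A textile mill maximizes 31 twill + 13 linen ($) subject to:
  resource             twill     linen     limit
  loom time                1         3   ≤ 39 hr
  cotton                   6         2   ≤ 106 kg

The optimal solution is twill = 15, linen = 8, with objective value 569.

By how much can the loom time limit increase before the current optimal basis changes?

Binding constraints: loom time, cotton. The basis is B = [[1,3],[6,2]] with det -16.
Per unit increase in loom time, x* moves by d = (-0.125, 0.375).
The basis stays optimal until twill reaches 0; allowable increase = 120 hr.

120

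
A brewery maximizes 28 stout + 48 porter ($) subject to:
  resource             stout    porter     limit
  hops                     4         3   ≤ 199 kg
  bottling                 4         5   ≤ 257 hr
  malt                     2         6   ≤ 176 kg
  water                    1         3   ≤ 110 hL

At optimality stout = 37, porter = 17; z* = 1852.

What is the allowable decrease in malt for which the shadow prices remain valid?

76.5

Binding constraints: hops, malt. The basis is B = [[4,3],[2,6]] with det 18.
Per unit decrease in malt, x* moves by d = (0.1667, -0.2222).
The basis stays optimal until porter reaches 0; allowable decrease = 76.5 kg.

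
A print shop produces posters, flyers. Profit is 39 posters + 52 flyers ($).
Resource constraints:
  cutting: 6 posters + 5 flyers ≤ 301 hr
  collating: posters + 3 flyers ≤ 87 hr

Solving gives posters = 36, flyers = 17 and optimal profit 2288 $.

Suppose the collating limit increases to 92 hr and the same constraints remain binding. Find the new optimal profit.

Check each constraint at x*: cutting 301/301 (tight); collating 87/87 (tight).
Dual feasibility on the basic columns requires 6·y_cutting + 1·y_collating = 39, 5·y_cutting + 3·y_collating = 52.
Solving: y_cutting = 5, y_collating = 9.
Δz = y_collating·Δb = 9 × (5) = 45, so new z* = 2288 + 45 = 2333.

2333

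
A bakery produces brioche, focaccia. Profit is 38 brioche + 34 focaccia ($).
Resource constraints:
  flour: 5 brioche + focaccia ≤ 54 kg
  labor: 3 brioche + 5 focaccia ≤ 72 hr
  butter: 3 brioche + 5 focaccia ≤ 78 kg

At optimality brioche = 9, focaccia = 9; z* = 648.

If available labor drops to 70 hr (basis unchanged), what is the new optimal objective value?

Binding: flour and labor. Non-binding: butter (6 unused).
By complementary slackness, y = 0 for the non-binding constraint.
Dual feasibility on the basic columns requires 5·y_flour + 3·y_labor = 38, 1·y_flour + 5·y_labor = 34.
Solving: y_flour = 4, y_labor = 6.
Δz = y_labor·Δb = 6 × (-2) = -12, so new z* = 648 − 12 = 636.

636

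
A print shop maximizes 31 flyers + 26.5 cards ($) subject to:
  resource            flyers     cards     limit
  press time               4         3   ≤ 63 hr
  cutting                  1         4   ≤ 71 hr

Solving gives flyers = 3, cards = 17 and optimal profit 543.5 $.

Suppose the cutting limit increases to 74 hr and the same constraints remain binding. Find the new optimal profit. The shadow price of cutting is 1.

546.5

Δb = 3, so new z* = 543.5 + (1)·(3) = 543.5 + 3 = 546.5.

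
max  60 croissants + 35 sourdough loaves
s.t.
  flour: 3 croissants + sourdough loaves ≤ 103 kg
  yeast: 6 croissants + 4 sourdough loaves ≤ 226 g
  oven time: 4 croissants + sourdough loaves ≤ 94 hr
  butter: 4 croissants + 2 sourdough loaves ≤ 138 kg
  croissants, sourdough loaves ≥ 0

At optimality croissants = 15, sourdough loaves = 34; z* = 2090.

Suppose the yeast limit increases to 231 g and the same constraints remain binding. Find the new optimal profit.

Check each constraint at x*: flour 79/103 (slack 24); yeast 226/226 (tight); oven time 94/94 (tight); butter 128/138 (slack 10).
Slack constraints have shadow price 0 (complementary slackness).
From A_Bᵀ y = c: 6·y_yeast + 4·y_oven time = 60; 4·y_yeast + 1·y_oven time = 35.
→ y_yeast = 8 and y_oven time = 3.
Δz = y_yeast·Δb = 8 × (5) = 40, so new z* = 2090 + 40 = 2130.

2130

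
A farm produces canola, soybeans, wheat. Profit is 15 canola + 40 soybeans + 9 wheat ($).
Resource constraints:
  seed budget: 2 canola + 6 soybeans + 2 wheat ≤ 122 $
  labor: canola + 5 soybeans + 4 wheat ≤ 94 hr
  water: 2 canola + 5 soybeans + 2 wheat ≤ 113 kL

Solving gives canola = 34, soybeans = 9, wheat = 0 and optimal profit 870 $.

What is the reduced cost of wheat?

-6

Check each constraint at x*: seed budget 122/122 (tight); labor 79/94 (slack 15); water 113/113 (tight).
Slack constraints have shadow price 0 (complementary slackness).
From A_Bᵀ y = c: 2·y_seed budget + 2·y_water = 15; 6·y_seed budget + 5·y_water = 40.
Solving: y_seed budget = 2.5, y_water = 5.
Reduced cost of wheat: c₃ − yᵀa₃ = 9 − (2.5·2 + 5·2) = 9 − 15 = -6.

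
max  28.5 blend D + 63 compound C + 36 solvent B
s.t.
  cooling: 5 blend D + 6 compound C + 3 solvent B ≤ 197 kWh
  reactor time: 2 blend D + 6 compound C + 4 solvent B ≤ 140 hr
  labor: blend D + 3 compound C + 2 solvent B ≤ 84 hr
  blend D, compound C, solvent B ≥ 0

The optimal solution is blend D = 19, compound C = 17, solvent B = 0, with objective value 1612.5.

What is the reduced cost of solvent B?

-3.5

Binding: cooling and reactor time. Non-binding: labor (14 unused).
Since labor is not tight, its dual is 0.
The binding rows give the dual system: 5·y_cooling + 2·y_reactor time = 28.5 and 6·y_cooling + 6·y_reactor time = 63.
This yields shadow prices y_cooling = 2.5, y_reactor time = 8.
Reduced cost of solvent B: c₃ − yᵀa₃ = 36 − (2.5·3 + 8·4) = 36 − 39.5 = -3.5.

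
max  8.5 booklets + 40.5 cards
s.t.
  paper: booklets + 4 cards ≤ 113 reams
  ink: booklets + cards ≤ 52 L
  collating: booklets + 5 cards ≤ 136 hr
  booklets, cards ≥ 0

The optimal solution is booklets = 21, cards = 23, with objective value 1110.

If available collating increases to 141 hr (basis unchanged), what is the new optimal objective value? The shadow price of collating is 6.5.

1142.5

Δb = 5, so new z* = 1110 + (6.5)·(5) = 1110 + 32.5 = 1142.5.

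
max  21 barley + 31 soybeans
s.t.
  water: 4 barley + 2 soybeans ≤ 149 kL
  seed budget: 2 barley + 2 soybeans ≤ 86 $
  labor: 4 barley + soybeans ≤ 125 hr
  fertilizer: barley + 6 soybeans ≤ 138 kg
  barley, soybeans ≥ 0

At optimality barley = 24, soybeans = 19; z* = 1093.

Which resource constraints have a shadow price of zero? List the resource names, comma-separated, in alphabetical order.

labor, water

water: 134/149 (slack 15)
seed budget: 86/86 (binding)
labor: 115/125 (slack 10)
fertilizer: 138/138 (binding)
By complementary slackness, a constraint with positive slack has shadow price 0 → labor, water.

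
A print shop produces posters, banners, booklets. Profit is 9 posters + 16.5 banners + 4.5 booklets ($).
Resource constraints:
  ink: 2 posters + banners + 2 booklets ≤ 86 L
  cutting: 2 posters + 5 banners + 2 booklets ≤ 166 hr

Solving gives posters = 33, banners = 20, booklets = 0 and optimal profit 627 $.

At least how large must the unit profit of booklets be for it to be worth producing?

9

Both ink and cutting are binding at x*.
Dual feasibility on the basic columns requires 2·y_ink + 2·y_cutting = 9, 1·y_ink + 5·y_cutting = 16.5.
This yields shadow prices y_ink = 1.5, y_cutting = 3.
booklets enters the basis when its profit ≥ yᵀa₃ = 1.5·2 + 3·2 = 9.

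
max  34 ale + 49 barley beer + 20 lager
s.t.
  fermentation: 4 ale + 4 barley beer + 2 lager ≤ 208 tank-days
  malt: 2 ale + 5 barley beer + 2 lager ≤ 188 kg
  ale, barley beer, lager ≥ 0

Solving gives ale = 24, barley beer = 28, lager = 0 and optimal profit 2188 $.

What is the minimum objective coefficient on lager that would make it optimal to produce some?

Both fermentation and malt are binding at x*.
The binding rows give the dual system: 4·y_fermentation + 2·y_malt = 34 and 4·y_fermentation + 5·y_malt = 49.
Solving: y_fermentation = 6, y_malt = 5.
lager enters the basis when its profit ≥ yᵀa₃ = 6·2 + 5·2 = 22.

22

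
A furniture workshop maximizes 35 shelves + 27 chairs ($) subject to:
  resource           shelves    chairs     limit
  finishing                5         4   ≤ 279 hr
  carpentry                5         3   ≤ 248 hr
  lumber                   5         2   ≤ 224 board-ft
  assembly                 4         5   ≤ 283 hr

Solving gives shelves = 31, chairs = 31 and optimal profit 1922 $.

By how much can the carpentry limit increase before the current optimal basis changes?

3.5

Binding constraints: finishing, carpentry. The basis is B = [[5,4],[5,3]] with det -5.
Per unit increase in carpentry, x* moves by d = (0.8, -1).
The basis stays optimal until lumber becomes binding; allowable increase = 3.5 hr.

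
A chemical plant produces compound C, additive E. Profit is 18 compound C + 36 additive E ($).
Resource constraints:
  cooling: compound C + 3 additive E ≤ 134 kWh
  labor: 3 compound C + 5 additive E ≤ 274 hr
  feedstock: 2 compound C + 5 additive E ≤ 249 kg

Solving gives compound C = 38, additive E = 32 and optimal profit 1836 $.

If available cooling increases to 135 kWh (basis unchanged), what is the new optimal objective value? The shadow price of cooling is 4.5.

Δb = 1, so new z* = 1836 + (4.5)·(1) = 1836 + 4.5 = 1840.5.

1840.5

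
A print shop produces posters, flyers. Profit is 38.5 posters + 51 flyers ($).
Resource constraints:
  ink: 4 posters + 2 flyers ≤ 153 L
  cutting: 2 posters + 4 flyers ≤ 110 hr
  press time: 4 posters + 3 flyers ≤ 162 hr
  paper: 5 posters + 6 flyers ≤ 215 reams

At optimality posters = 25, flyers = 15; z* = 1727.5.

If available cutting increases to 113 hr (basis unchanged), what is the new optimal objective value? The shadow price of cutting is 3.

Δb = 3, so new z* = 1727.5 + (3)·(3) = 1727.5 + 9 = 1736.5.

1736.5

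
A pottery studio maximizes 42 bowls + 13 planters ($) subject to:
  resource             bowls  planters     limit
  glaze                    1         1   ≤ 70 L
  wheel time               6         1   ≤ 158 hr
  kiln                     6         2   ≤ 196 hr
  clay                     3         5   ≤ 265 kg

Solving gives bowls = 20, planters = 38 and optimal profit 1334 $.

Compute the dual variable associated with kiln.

6

Check each constraint at x*: glaze 58/70 (slack 12); wheel time 158/158 (tight); kiln 196/196 (tight); clay 250/265 (slack 15).
By complementary slackness, y = 0 for the non-binding constraints.
The binding rows give the dual system: 6·y_wheel time + 6·y_kiln = 42 and 1·y_wheel time + 2·y_kiln = 13.
This yields shadow prices y_wheel time = 1, y_kiln = 6.
Shadow price of kiln = 6.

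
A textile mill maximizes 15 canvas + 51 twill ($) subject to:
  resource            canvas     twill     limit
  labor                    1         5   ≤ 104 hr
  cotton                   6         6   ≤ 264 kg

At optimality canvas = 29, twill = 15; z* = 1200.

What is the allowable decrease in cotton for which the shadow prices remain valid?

Binding constraints: labor, cotton. The basis is B = [[1,5],[6,6]] with det -24.
Per unit decrease in cotton, x* moves by d = (-0.2083, 0.0417).
The basis stays optimal until canvas reaches 0; allowable decrease = 139.2 kg.

139.2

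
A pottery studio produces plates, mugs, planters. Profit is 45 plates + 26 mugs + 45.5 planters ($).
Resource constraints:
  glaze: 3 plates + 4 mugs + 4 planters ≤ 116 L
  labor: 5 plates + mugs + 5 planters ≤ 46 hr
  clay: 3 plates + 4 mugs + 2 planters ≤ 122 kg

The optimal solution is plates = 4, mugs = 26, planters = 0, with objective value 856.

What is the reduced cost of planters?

-4.5

At the optimum: glaze uses 116 of 116 (binding); labor uses 46 of 46 (binding); clay uses 116 of 122 (slack = 6).
Since clay is not tight, its dual is 0.
Dual feasibility on the basic columns requires 3·y_glaze + 5·y_labor = 45, 4·y_glaze + 1·y_labor = 26.
Solving: y_glaze = 5, y_labor = 6.
Reduced cost of planters: c₃ − yᵀa₃ = 45.5 − (5·4 + 6·5) = 45.5 − 50 = -4.5.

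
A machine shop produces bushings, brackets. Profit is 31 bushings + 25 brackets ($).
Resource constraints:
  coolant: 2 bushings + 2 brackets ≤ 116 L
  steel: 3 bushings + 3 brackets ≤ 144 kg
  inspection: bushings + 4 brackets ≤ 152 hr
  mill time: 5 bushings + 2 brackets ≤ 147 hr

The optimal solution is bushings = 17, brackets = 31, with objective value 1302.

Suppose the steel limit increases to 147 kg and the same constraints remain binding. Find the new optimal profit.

1323

Binding: steel and mill time. Non-binding: coolant (20 unused), inspection (11 unused).
Since coolant, inspection are not tight, their duals are 0.
The binding rows give the dual system: 3·y_steel + 5·y_mill time = 31 and 3·y_steel + 2·y_mill time = 25.
This yields shadow prices y_steel = 7, y_mill time = 2.
Δz = y_steel·Δb = 7 × (3) = 21, so new z* = 1302 + 21 = 1323.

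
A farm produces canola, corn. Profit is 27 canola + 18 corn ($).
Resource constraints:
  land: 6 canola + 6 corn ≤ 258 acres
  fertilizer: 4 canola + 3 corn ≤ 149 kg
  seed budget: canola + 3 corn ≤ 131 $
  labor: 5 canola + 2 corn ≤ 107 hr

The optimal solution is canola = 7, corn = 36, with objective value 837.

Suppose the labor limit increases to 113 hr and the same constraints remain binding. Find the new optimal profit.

855

Binding: land and labor. Non-binding: fertilizer (13 unused), seed budget (16 unused).
By complementary slackness, y = 0 for the non-binding constraints.
From A_Bᵀ y = c: 6·y_land + 5·y_labor = 27; 6·y_land + 2·y_labor = 18.
→ y_land = 2 and y_labor = 3.
Δz = y_labor·Δb = 3 × (6) = 18, so new z* = 837 + 18 = 855.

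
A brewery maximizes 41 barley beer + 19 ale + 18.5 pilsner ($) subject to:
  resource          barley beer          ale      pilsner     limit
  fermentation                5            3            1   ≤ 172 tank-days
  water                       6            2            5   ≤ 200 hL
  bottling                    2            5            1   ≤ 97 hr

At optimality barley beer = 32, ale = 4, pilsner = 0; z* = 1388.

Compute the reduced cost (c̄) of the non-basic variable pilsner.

-3

Check each constraint at x*: fermentation 172/172 (tight); water 200/200 (tight); bottling 84/97 (slack 13).
Since bottling is not tight, its dual is 0.
From A_Bᵀ y = c: 5·y_fermentation + 6·y_water = 41; 3·y_fermentation + 2·y_water = 19.
This yields shadow prices y_fermentation = 4, y_water = 3.5.
Reduced cost of pilsner: c₃ − yᵀa₃ = 18.5 − (4·1 + 3.5·5) = 18.5 − 21.5 = -3.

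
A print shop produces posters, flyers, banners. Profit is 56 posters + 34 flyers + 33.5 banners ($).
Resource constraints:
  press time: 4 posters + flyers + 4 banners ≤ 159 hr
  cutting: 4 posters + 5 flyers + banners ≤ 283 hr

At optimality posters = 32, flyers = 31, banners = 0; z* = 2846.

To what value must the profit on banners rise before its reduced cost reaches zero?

41

Both press time and cutting are binding at x*.
Dual feasibility on the basic columns requires 4·y_press time + 4·y_cutting = 56, 1·y_press time + 5·y_cutting = 34.
→ y_press time = 9 and y_cutting = 5.
banners enters the basis when its profit ≥ yᵀa₃ = 9·4 + 5·1 = 41.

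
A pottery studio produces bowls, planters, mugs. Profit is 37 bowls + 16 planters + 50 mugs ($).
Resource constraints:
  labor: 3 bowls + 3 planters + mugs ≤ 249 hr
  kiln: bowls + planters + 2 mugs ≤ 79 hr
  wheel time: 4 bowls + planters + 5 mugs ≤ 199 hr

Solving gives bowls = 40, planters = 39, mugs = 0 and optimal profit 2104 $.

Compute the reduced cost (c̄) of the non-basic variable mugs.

Binding: kiln and wheel time. Non-binding: labor (12 unused).
By complementary slackness, y = 0 for the non-binding constraint.
Dual feasibility on the basic columns requires 1·y_kiln + 4·y_wheel time = 37, 1·y_kiln + 1·y_wheel time = 16.
This yields shadow prices y_kiln = 9, y_wheel time = 7.
Reduced cost of mugs: c₃ − yᵀa₃ = 50 − (9·2 + 7·5) = 50 − 53 = -3.

-3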